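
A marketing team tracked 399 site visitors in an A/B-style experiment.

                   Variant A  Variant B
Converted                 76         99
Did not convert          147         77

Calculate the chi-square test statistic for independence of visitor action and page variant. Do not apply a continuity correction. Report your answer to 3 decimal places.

19.634

Row totals: 175, 224. Column totals: 223, 176. Grand total N = 399.
Expected counts (row total × column total / N):
  Converted, Variant A: 175×223/399 = 97.80702
  Converted, Variant B: 175×176/399 = 77.19298
  Did not convert, Variant A: 224×223/399 = 125.19298
  Did not convert, Variant B: 224×176/399 = 98.80702
Contributions (O − E)²/E:
  (76 − 97.80702)²/97.80702 = 4.8621
  (99 − 77.19298)²/77.19298 = 6.1605
  (147 − 125.19298)²/125.19298 = 3.7985
  (77 − 98.80702)²/98.80702 = 4.8129
χ² = 4.8621 + 6.1605 + 3.7985 + 4.8129 = 19.634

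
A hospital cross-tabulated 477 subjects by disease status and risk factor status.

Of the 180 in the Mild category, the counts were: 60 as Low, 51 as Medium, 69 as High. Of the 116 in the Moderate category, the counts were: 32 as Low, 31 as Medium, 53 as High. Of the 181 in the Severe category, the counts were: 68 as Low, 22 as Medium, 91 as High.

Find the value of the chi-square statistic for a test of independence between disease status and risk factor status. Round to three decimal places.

Row totals: 180, 116, 181. Column totals: 160, 104, 213. Grand total N = 477.
Expected counts (row total × column total / N):
  Mild, Low: 180×160/477 = 60.3774
  Mild, Medium: 180×104/477 = 39.2453
  Mild, High: 180×213/477 = 80.3774
  Moderate, Low: 116×160/477 = 38.9099
  Moderate, Medium: 116×104/477 = 25.2914
  Moderate, High: 116×213/477 = 51.7987
  Severe, Low: 181×160/477 = 60.7128
  Severe, Medium: 181×104/477 = 39.4633
  Severe, High: 181×213/477 = 80.8239
Contributions (O − E)²/E:
  (60 − 60.3774)²/60.3774 = 0.0024
  (51 − 39.2453)²/39.2453 = 3.5208
  (69 − 80.3774)²/80.3774 = 1.6105
  (32 − 38.9099)²/38.9099 = 1.2271
  (31 − 25.2914)²/25.2914 = 1.2885
  (53 − 51.7987)²/51.7987 = 0.0279
  (68 − 60.7128)²/60.7128 = 0.8747
  (22 − 39.4633)²/39.4633 = 7.7279
  (91 − 80.8239)²/80.8239 = 1.2812
χ² = 0.0024 + 3.5208 + 1.6105 + 1.2271 + 1.2885 + 0.0279 + 0.8747 + 7.7279 + 1.2812 = 17.561

17.561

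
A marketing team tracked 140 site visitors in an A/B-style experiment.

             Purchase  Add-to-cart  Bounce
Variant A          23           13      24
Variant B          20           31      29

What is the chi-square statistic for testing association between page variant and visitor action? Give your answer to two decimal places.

Row totals: 60, 80. Column totals: 43, 44, 53. Grand total N = 140.
Expected counts (row total × column total / N):
  Variant A, Purchase: 60×43/140 = 18.429
  Variant A, Add-to-cart: 60×44/140 = 18.857
  Variant A, Bounce: 60×53/140 = 22.714
  Variant B, Purchase: 80×43/140 = 24.571
  Variant B, Add-to-cart: 80×44/140 = 25.143
  Variant B, Bounce: 80×53/140 = 30.286
Contributions (O − E)²/E:
  (23 − 18.429)²/18.429 = 1.1338
  (13 − 18.857)²/18.857 = 1.8192
  (24 − 22.714)²/22.714 = 0.0728
  (20 − 24.571)²/24.571 = 0.8504
  (31 − 25.143)²/25.143 = 1.3644
  (29 − 30.286)²/30.286 = 0.0546
χ² = 1.1338 + 1.8192 + 0.0728 + 0.8504 + 1.3644 + 0.0546 = 5.30

5.30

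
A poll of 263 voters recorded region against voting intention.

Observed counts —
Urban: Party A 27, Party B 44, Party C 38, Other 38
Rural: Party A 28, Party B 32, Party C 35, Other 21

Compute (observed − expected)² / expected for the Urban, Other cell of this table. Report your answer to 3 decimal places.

0.765

Row total (Urban) = 147; column total (Other) = 59; N = 263.
Expected count E = 147 × 59 / 263 = 32.9772.
Contribution = (O − E)²/E = (38 − 32.9772)² / 32.9772 = 0.765.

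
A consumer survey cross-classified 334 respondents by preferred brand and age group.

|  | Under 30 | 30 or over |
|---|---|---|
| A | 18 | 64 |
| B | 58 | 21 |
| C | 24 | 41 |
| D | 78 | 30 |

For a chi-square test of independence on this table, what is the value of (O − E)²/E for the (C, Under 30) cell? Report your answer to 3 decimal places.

Row total (C) = 65; column total (Under 30) = 178; N = 334.
Expected count E = 65 × 178 / 334 = 34.6407.
Contribution = (O − E)²/E = (24 − 34.6407)² / 34.6407 = 3.269.

3.269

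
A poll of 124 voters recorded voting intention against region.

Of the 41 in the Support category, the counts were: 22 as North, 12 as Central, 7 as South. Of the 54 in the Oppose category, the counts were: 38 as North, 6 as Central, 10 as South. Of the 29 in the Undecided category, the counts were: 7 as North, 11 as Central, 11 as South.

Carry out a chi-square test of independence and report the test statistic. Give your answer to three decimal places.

18.146

Row totals: 41, 54, 29. Column totals: 67, 29, 28. Grand total N = 124.
Expected counts (row total × column total / N):
  Support, North: 41×67/124 = 22.15323
  Support, Central: 41×29/124 = 9.58871
  Support, South: 41×28/124 = 9.25806
  Oppose, North: 54×67/124 = 29.17742
  Oppose, Central: 54×29/124 = 12.62903
  Oppose, South: 54×28/124 = 12.19355
  Undecided, North: 29×67/124 = 15.66935
  Undecided, Central: 29×29/124 = 6.78226
  Undecided, South: 29×28/124 = 6.54839
Contributions (O − E)²/E:
  (22 − 22.15323)²/22.15323 = 0.0011
  (12 − 9.58871)²/9.58871 = 0.6064
  (7 − 9.25806)²/9.25806 = 0.5507
  (38 − 29.17742)²/29.17742 = 2.6677
  (6 − 12.62903)²/12.62903 = 3.4796
  (10 − 12.19355)²/12.19355 = 0.3946
  (7 − 15.66935)²/15.66935 = 4.7965
  (11 − 6.78226)²/6.78226 = 2.6229
  (11 − 6.54839)²/6.54839 = 3.0262
χ² = 0.0011 + 0.6064 + 0.5507 + 2.6677 + 3.4796 + 0.3946 + 4.7965 + 2.6229 + 3.0262 = 18.146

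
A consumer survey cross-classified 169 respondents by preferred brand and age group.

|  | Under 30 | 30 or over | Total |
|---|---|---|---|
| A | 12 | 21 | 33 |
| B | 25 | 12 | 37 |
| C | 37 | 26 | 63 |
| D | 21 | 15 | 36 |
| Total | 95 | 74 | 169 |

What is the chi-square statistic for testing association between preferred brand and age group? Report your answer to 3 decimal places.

7.448

Grand total N = 169.
Expected counts (row total × column total / N):
  A, Under 30: 33×95/169 = 18.5503
  A, 30 or over: 33×74/169 = 14.4497
  B, Under 30: 37×95/169 = 20.7988
  B, 30 or over: 37×74/169 = 16.2012
  C, Under 30: 63×95/169 = 35.4142
  C, 30 or over: 63×74/169 = 27.5858
  D, Under 30: 36×95/169 = 20.2367
  D, 30 or over: 36×74/169 = 15.7633
Contributions (O − E)²/E:
  (12 − 18.5503)²/18.5503 = 2.3130
  (21 − 14.4497)²/14.4497 = 2.9694
  (25 − 20.7988)²/20.7988 = 0.8486
  (12 − 16.2012)²/16.2012 = 1.0894
  (37 − 35.4142)²/35.4142 = 0.0710
  (26 − 27.5858)²/27.5858 = 0.0912
  (21 − 20.2367)²/20.2367 = 0.0288
  (15 − 15.7633)²/15.7633 = 0.0370
χ² = 2.3130 + 2.9694 + 0.8486 + 1.0894 + 0.0710 + 0.0912 + 0.0288 + 0.0370 = 7.448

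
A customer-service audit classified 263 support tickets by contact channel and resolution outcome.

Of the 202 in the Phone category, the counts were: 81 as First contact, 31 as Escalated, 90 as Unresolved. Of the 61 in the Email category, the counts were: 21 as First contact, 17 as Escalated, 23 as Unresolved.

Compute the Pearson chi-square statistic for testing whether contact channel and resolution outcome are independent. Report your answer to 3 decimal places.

Row totals: 202, 61. Column totals: 102, 48, 113. Grand total N = 263.
Expected counts (row total × column total / N):
  Phone, First contact: 202×102/263 = 78.3422
  Phone, Escalated: 202×48/263 = 36.8669
  Phone, Unresolved: 202×113/263 = 86.7909
  Email, First contact: 61×102/263 = 23.6578
  Email, Escalated: 61×48/263 = 11.1331
  Email, Unresolved: 61×113/263 = 26.2091
Contributions (O − E)²/E:
  (81 − 78.3422)²/78.3422 = 0.0902
  (31 − 36.8669)²/36.8669 = 0.9336
  (90 − 86.7909)²/86.7909 = 0.1187
  (21 − 23.6578)²/23.6578 = 0.2986
  (17 − 11.1331)²/11.1331 = 3.0917
  (23 − 26.2091)²/26.2091 = 0.3929
χ² = 0.0902 + 0.9336 + 0.1187 + 0.2986 + 3.0917 + 0.3929 = 4.926

4.926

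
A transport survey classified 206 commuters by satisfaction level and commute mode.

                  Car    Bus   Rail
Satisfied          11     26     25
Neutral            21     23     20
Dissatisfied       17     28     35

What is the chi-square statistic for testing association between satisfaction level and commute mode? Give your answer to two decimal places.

Row totals: 62, 64, 80. Column totals: 49, 77, 80. Grand total N = 206.
Expected counts (row total × column total / N):
  Satisfied, Car: 62×49/206 = 14.748
  Satisfied, Bus: 62×77/206 = 23.175
  Satisfied, Rail: 62×80/206 = 24.078
  Neutral, Car: 64×49/206 = 15.223
  Neutral, Bus: 64×77/206 = 23.922
  Neutral, Rail: 64×80/206 = 24.854
  Dissatisfied, Car: 80×49/206 = 19.029
  Dissatisfied, Bus: 80×77/206 = 29.903
  Dissatisfied, Rail: 80×80/206 = 31.068
Contributions (O − E)²/E:
  (11 − 14.748)²/14.748 = 0.9525
  (26 − 23.175)²/23.175 = 0.3444
  (25 − 24.078)²/24.078 = 0.0353
  (21 − 15.223)²/15.223 = 2.1923
  (23 − 23.922)²/23.922 = 0.0355
  (20 − 24.854)²/24.854 = 0.9480
  (17 − 19.029)²/19.029 = 0.2163
  (28 − 29.903)²/29.903 = 0.1211
  (35 − 31.068)²/31.068 = 0.4976
χ² = 0.9525 + 0.3444 + 0.0353 + 2.1923 + 0.0355 + 0.9480 + 0.2163 + 0.1211 + 0.4976 = 5.34

5.34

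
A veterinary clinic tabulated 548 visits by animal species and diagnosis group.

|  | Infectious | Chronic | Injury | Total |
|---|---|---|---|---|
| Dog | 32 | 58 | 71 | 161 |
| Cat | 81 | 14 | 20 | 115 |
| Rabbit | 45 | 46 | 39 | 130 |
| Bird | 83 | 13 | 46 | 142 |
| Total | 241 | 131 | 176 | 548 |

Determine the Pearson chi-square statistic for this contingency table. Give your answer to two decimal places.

100.68

Grand total N = 548.
Expected counts (row total × column total / N):
  Dog, Infectious: 161×241/548 = 70.8047
  Dog, Chronic: 161×131/548 = 38.4872
  Dog, Injury: 161×176/548 = 51.7080
  Cat, Infectious: 115×241/548 = 50.5748
  Cat, Chronic: 115×131/548 = 27.4909
  Cat, Injury: 115×176/548 = 36.9343
  Rabbit, Infectious: 130×241/548 = 57.1715
  Rabbit, Chronic: 130×131/548 = 31.0766
  Rabbit, Injury: 130×176/548 = 41.7518
  Bird, Infectious: 142×241/548 = 62.4489
  Bird, Chronic: 142×131/548 = 33.9453
  Bird, Injury: 142×176/548 = 45.6058
Contributions (O − E)²/E:
  (32 − 70.8047)²/70.8047 = 21.2670
  (58 − 38.4872)²/38.4872 = 9.8929
  (71 − 51.7080)²/51.7080 = 7.1978
  (81 − 50.5748)²/50.5748 = 18.3034
  (14 − 27.4909)²/27.4909 = 6.6205
  (20 − 36.9343)²/36.9343 = 7.7643
  (45 − 57.1715)²/57.1715 = 2.5912
  (46 − 31.0766)²/31.0766 = 7.1664
  (39 − 41.7518)²/41.7518 = 0.1814
  (83 − 62.4489)²/62.4489 = 6.7631
  (13 − 33.9453)²/33.9453 = 12.9239
  (46 − 45.6058)²/45.6058 = 0.0034
χ² = 21.2670 + 9.8929 + 7.1978 + 18.3034 + 6.6205 + 7.7643 + 2.5912 + 7.1664 + 0.1814 + 6.7631 + 12.9239 + 0.0034 = 100.68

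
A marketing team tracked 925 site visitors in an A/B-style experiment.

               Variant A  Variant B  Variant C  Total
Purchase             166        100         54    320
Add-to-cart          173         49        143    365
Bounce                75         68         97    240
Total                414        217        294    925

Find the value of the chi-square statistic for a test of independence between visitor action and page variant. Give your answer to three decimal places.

Grand total N = 925.
Expected counts (row total × column total / N):
  Purchase, Variant A: 320×414/925 = 143.2216
  Purchase, Variant B: 320×217/925 = 75.0703
  Purchase, Variant C: 320×294/925 = 101.7081
  Add-to-cart, Variant A: 365×414/925 = 163.3622
  Add-to-cart, Variant B: 365×217/925 = 85.6270
  Add-to-cart, Variant C: 365×294/925 = 116.0108
  Bounce, Variant A: 240×414/925 = 107.4162
  Bounce, Variant B: 240×217/925 = 56.3027
  Bounce, Variant C: 240×294/925 = 76.2811
Contributions (O − E)²/E:
  (166 − 143.2216)²/143.2216 = 3.6227
  (100 − 75.0703)²/75.0703 = 8.2788
  (54 − 101.7081)²/101.7081 = 22.3784
  (173 − 163.3622)²/163.3622 = 0.5686
  (49 − 85.6270)²/85.6270 = 15.6672
  (143 − 116.0108)²/116.0108 = 6.2789
  (75 − 107.4162)²/107.4162 = 9.7826
  (68 − 56.3027)²/56.3027 = 2.4302
  (97 − 76.2811)²/76.2811 = 5.6275
χ² = 3.6227 + 8.2788 + 22.3784 + 0.5686 + 15.6672 + 6.2789 + 9.7826 + 2.4302 + 5.6275 = 74.635

74.635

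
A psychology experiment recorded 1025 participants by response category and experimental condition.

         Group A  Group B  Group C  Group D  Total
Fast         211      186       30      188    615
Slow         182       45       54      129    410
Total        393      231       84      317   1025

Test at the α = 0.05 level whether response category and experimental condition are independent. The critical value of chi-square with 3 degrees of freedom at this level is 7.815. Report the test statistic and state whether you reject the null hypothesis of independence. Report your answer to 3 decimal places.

Grand total N = 1025.
Expected counts (row total × column total / N):
  Fast, Group A: 615×393/1025 = 235.8000
  Fast, Group B: 615×231/1025 = 138.6000
  Fast, Group C: 615×84/1025 = 50.4000
  Fast, Group D: 615×317/1025 = 190.2000
  Slow, Group A: 410×393/1025 = 157.2000
  Slow, Group B: 410×231/1025 = 92.4000
  Slow, Group C: 410×84/1025 = 33.6000
  Slow, Group D: 410×317/1025 = 126.8000
Contributions (O − E)²/E:
  (211 − 235.8000)²/235.8000 = 2.6083
  (186 − 138.6000)²/138.6000 = 16.2104
  (30 − 50.4000)²/50.4000 = 8.2571
  (188 − 190.2000)²/190.2000 = 0.0254
  (182 − 157.2000)²/157.2000 = 3.9125
  (45 − 92.4000)²/92.4000 = 24.3156
  (54 − 33.6000)²/33.6000 = 12.3857
  (129 − 126.8000)²/126.8000 = 0.0382
χ² = 2.6083 + 16.2104 + 8.2571 + 0.0254 + 3.9125 + 24.3156 + 12.3857 + 0.0382 = 67.753
df = (2−1)(4−1) = 3. Since 67.753 > 7.815, reject the null hypothesis of independence at α = 0.05.

67.753; reject H₀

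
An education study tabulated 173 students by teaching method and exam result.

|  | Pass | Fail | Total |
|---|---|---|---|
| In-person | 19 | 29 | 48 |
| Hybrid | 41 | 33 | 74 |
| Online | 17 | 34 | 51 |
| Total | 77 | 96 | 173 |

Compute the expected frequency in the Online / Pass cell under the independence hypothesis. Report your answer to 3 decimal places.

Row total (Online) = 51; column total (Pass) = 77; grand total N = 173.
Expected count = (row total × column total) / N = 51 × 77 / 173 = 22.699.

22.699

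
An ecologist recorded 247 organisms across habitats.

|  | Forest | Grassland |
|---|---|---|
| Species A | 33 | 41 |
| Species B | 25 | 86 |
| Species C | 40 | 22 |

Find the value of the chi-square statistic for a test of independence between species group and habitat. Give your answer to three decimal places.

30.378

Row totals: 74, 111, 62. Column totals: 98, 149. Grand total N = 247.
Expected counts (row total × column total / N):
  Species A, Forest: 74×98/247 = 29.3603
  Species A, Grassland: 74×149/247 = 44.6397
  Species B, Forest: 111×98/247 = 44.0405
  Species B, Grassland: 111×149/247 = 66.9595
  Species C, Forest: 62×98/247 = 24.5992
  Species C, Grassland: 62×149/247 = 37.4008
Contributions (O − E)²/E:
  (33 − 29.3603)²/29.3603 = 0.4512
  (41 − 44.6397)²/44.6397 = 0.2968
  (25 − 44.0405)²/44.0405 = 8.2320
  (86 − 66.9595)²/66.9595 = 5.4143
  (40 − 24.5992)²/24.5992 = 9.6420
  (22 − 37.4008)²/37.4008 = 6.3417
χ² = 0.4512 + 0.2968 + 8.2320 + 5.4143 + 9.6420 + 6.3417 = 30.378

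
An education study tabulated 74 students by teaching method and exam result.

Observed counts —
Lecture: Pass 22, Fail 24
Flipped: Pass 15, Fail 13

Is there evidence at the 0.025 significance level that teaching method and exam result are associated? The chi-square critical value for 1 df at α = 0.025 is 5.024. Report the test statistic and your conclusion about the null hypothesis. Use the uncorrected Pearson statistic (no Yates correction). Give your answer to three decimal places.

0.230; fail to reject H₀

Row totals: 46, 28. Column totals: 37, 37. Grand total N = 74.
Expected counts (row total × column total / N):
  Lecture, Pass: 46×37/74 = 23.0000
  Lecture, Fail: 46×37/74 = 23.0000
  Flipped, Pass: 28×37/74 = 14.0000
  Flipped, Fail: 28×37/74 = 14.0000
Contributions (O − E)²/E:
  (22 − 23.0000)²/23.0000 = 0.0435
  (24 − 23.0000)²/23.0000 = 0.0435
  (15 − 14.0000)²/14.0000 = 0.0714
  (13 − 14.0000)²/14.0000 = 0.0714
χ² = 0.0435 + 0.0435 + 0.0714 + 0.0714 = 0.230
df = (2−1)(2−1) = 1. Since 0.230 < 5.024, fail to reject the null hypothesis of independence at α = 0.025.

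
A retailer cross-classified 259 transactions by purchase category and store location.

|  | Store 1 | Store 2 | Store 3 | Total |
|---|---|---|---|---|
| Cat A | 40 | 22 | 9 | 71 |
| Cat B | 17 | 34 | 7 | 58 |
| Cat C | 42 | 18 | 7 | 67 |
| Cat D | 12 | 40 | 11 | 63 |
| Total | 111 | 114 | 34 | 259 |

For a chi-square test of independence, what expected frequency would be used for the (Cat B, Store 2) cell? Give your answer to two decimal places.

25.53

Row total (Cat B) = 58; column total (Store 2) = 114; grand total N = 259.
Expected count = (row total × column total) / N = 58 × 114 / 259 = 25.53.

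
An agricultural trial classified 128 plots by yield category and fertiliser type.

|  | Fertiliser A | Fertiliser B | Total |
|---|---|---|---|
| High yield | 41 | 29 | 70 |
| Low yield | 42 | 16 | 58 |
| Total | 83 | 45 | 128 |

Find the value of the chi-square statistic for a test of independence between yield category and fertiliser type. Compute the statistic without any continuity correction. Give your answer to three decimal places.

2.666

Grand total N = 128.
Expected counts (row total × column total / N):
  High yield, Fertiliser A: 70×83/128 = 45.3906
  High yield, Fertiliser B: 70×45/128 = 24.6094
  Low yield, Fertiliser A: 58×83/128 = 37.6094
  Low yield, Fertiliser B: 58×45/128 = 20.3906
Contributions (O − E)²/E:
  (41 − 45.3906)²/45.3906 = 0.4247
  (29 − 24.6094)²/24.6094 = 0.7833
  (42 − 37.6094)²/37.6094 = 0.5126
  (16 − 20.3906)²/20.3906 = 0.9454
χ² = 0.4247 + 0.7833 + 0.5126 + 0.9454 = 2.666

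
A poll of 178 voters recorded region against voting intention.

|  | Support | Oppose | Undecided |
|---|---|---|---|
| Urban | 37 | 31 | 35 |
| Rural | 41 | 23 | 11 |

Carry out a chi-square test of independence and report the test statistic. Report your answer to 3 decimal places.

Row totals: 103, 75. Column totals: 78, 54, 46. Grand total N = 178.
Expected counts (row total × column total / N):
  Urban, Support: 103×78/178 = 45.13483
  Urban, Oppose: 103×54/178 = 31.24719
  Urban, Undecided: 103×46/178 = 26.61798
  Rural, Support: 75×78/178 = 32.86517
  Rural, Oppose: 75×54/178 = 22.75281
  Rural, Undecided: 75×46/178 = 19.38202
Contributions (O − E)²/E:
  (37 − 45.13483)²/45.13483 = 1.4662
  (31 − 31.24719)²/31.24719 = 0.0020
  (35 − 26.61798)²/26.61798 = 2.6395
  (41 − 32.86517)²/32.86517 = 2.0135
  (23 − 22.75281)²/22.75281 = 0.0027
  (11 − 19.38202)²/19.38202 = 3.6249
χ² = 1.4662 + 0.0020 + 2.6395 + 2.0135 + 0.0027 + 3.6249 = 9.749

9.749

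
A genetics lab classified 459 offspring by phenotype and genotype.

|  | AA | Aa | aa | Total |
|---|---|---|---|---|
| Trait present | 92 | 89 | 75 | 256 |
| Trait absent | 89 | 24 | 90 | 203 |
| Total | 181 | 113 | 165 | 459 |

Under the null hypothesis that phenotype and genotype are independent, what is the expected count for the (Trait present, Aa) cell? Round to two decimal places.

63.02

Row total (Trait present) = 256; column total (Aa) = 113; grand total N = 459.
Expected count = (row total × column total) / N = 256 × 113 / 459 = 63.02.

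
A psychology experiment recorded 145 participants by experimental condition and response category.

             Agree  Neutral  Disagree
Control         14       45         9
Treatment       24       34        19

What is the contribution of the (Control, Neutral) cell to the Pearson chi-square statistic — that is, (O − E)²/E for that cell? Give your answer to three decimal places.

Row total (Control) = 68; column total (Neutral) = 79; N = 145.
Expected count E = 68 × 79 / 145 = 37.0483.
Contribution = (O − E)²/E = (45 − 37.0483)² / 37.0483 = 1.707.

1.707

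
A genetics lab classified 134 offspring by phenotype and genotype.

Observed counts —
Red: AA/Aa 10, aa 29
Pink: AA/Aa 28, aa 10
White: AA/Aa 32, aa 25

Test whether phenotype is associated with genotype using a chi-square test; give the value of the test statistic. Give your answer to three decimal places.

Row totals: 39, 38, 57. Column totals: 70, 64. Grand total N = 134.
Expected counts (row total × column total / N):
  Red, AA/Aa: 39×70/134 = 20.37313
  Red, aa: 39×64/134 = 18.62687
  Pink, AA/Aa: 38×70/134 = 19.85075
  Pink, aa: 38×64/134 = 18.14925
  White, AA/Aa: 57×70/134 = 29.77612
  White, aa: 57×64/134 = 27.22388
Contributions (O − E)²/E:
  (10 − 20.37313)²/20.37313 = 5.2816
  (29 − 18.62687)²/18.62687 = 5.7767
  (28 − 19.85075)²/19.85075 = 3.3455
  (10 − 18.14925)²/18.14925 = 3.6591
  (32 − 29.77612)²/29.77612 = 0.1661
  (25 − 27.22388)²/27.22388 = 0.1817
χ² = 5.2816 + 5.7767 + 3.3455 + 3.6591 + 0.1661 + 0.1817 = 18.411

18.411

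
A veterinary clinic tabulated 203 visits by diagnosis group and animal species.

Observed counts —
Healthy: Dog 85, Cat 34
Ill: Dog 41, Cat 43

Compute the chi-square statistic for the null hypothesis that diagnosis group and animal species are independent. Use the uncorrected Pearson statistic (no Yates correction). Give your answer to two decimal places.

10.70

Row totals: 119, 84. Column totals: 126, 77. Grand total N = 203.
Expected counts (row total × column total / N):
  Healthy, Dog: 119×126/203 = 73.862
  Healthy, Cat: 119×77/203 = 45.138
  Ill, Dog: 84×126/203 = 52.138
  Ill, Cat: 84×77/203 = 31.862
Contributions (O − E)²/E:
  (85 − 73.862)²/73.862 = 1.6796
  (34 − 45.138)²/45.138 = 2.7484
  (41 − 52.138)²/52.138 = 2.3794
  (43 − 31.862)²/31.862 = 3.8935
χ² = 1.6796 + 2.7484 + 2.3794 + 3.8935 = 10.70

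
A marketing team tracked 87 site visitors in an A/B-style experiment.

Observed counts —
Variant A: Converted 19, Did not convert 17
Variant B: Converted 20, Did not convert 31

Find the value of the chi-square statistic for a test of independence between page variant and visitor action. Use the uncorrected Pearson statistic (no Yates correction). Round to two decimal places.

1.57

Row totals: 36, 51. Column totals: 39, 48. Grand total N = 87.
Expected counts (row total × column total / N):
  Variant A, Converted: 36×39/87 = 16.138
  Variant A, Did not convert: 36×48/87 = 19.862
  Variant B, Converted: 51×39/87 = 22.862
  Variant B, Did not convert: 51×48/87 = 28.138
Contributions (O − E)²/E:
  (19 − 16.138)²/16.138 = 0.5076
  (17 − 19.862)²/19.862 = 0.4124
  (20 − 22.862)²/22.862 = 0.3583
  (31 − 28.138)²/28.138 = 0.2911
χ² = 0.5076 + 0.4124 + 0.3583 + 0.2911 = 1.57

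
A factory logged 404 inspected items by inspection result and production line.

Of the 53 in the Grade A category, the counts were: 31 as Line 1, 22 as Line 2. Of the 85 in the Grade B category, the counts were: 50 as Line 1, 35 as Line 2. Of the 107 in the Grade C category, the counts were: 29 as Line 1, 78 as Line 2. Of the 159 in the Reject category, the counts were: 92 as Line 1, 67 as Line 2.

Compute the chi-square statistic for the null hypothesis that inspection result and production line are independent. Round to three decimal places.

30.545

Row totals: 53, 85, 107, 159. Column totals: 202, 202. Grand total N = 404.
Expected counts (row total × column total / N):
  Grade A, Line 1: 53×202/404 = 26.5000
  Grade A, Line 2: 53×202/404 = 26.5000
  Grade B, Line 1: 85×202/404 = 42.5000
  Grade B, Line 2: 85×202/404 = 42.5000
  Grade C, Line 1: 107×202/404 = 53.5000
  Grade C, Line 2: 107×202/404 = 53.5000
  Reject, Line 1: 159×202/404 = 79.5000
  Reject, Line 2: 159×202/404 = 79.5000
Contributions (O − E)²/E:
  (31 − 26.5000)²/26.5000 = 0.7642
  (22 − 26.5000)²/26.5000 = 0.7642
  (50 − 42.5000)²/42.5000 = 1.3235
  (35 − 42.5000)²/42.5000 = 1.3235
  (29 − 53.5000)²/53.5000 = 11.2196
  (78 − 53.5000)²/53.5000 = 11.2196
  (92 − 79.5000)²/79.5000 = 1.9654
  (67 − 79.5000)²/79.5000 = 1.9654
χ² = 0.7642 + 0.7642 + 1.3235 + 1.3235 + 11.2196 + 11.2196 + 1.9654 + 1.9654 = 30.545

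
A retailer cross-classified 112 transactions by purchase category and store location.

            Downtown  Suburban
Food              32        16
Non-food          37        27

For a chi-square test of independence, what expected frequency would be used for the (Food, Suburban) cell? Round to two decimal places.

Row total (Food) = 48; column total (Suburban) = 43; grand total N = 112.
Expected count = (row total × column total) / N = 48 × 43 / 112 = 18.43.

18.43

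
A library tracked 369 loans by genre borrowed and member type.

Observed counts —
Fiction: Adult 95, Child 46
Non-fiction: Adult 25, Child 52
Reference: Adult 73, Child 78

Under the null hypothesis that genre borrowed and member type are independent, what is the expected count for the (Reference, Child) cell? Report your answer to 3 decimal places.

Row total (Reference) = 151; column total (Child) = 176; grand total N = 369.
Expected count = (row total × column total) / N = 151 × 176 / 369 = 72.022.

72.022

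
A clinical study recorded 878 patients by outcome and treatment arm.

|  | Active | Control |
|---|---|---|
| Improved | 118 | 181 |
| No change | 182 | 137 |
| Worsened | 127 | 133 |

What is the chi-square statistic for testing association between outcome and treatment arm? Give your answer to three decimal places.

Row totals: 299, 319, 260. Column totals: 427, 451. Grand total N = 878.
Expected counts (row total × column total / N):
  Improved, Active: 299×427/878 = 145.4134
  Improved, Control: 299×451/878 = 153.5866
  No change, Active: 319×427/878 = 155.1401
  No change, Control: 319×451/878 = 163.8599
  Worsened, Active: 260×427/878 = 126.4465
  Worsened, Control: 260×451/878 = 133.5535
Contributions (O − E)²/E:
  (118 − 145.4134)²/145.4134 = 5.1680
  (181 − 153.5866)²/153.5866 = 4.8930
  (182 − 155.1401)²/155.1401 = 4.6503
  (137 − 163.8599)²/163.8599 = 4.4029
  (127 − 126.4465)²/126.4465 = 0.0024
  (133 − 133.5535)²/133.5535 = 0.0023
χ² = 5.1680 + 4.8930 + 4.6503 + 4.4029 + 0.0024 + 0.0023 = 19.119

19.119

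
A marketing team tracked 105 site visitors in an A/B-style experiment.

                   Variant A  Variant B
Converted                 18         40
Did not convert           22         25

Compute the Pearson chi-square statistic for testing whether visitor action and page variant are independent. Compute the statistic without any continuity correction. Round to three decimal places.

Row totals: 58, 47. Column totals: 40, 65. Grand total N = 105.
Expected counts (row total × column total / N):
  Converted, Variant A: 58×40/105 = 22.0952
  Converted, Variant B: 58×65/105 = 35.9048
  Did not convert, Variant A: 47×40/105 = 17.9048
  Did not convert, Variant B: 47×65/105 = 29.0952
Contributions (O − E)²/E:
  (18 − 22.0952)²/22.0952 = 0.7590
  (40 − 35.9048)²/35.9048 = 0.4671
  (22 − 17.9048)²/17.9048 = 0.9367
  (25 − 29.0952)²/29.0952 = 0.5764
χ² = 0.7590 + 0.4671 + 0.9367 + 0.5764 = 2.739

2.739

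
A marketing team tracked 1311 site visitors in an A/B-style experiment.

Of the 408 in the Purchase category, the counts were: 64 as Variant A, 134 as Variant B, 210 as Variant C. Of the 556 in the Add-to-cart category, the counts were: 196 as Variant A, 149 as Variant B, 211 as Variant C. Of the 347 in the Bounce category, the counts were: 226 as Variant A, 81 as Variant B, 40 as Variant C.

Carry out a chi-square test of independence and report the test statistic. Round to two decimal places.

218.15

Row totals: 408, 556, 347. Column totals: 486, 364, 461. Grand total N = 1311.
Expected counts (row total × column total / N):
  Purchase, Variant A: 408×486/1311 = 151.249
  Purchase, Variant B: 408×364/1311 = 113.281
  Purchase, Variant C: 408×461/1311 = 143.469
  Add-to-cart, Variant A: 556×486/1311 = 206.114
  Add-to-cart, Variant B: 556×364/1311 = 154.374
  Add-to-cart, Variant C: 556×461/1311 = 195.512
  Bounce, Variant A: 347×486/1311 = 128.636
  Bounce, Variant B: 347×364/1311 = 96.345
  Bounce, Variant C: 347×461/1311 = 122.019
Contributions (O − E)²/E:
  (64 − 151.249)²/151.249 = 50.3302
  (134 − 113.281)²/113.281 = 3.7895
  (210 − 143.469)²/143.469 = 30.8525
  (196 − 206.114)²/206.114 = 0.4963
  (149 − 154.374)²/154.374 = 0.1871
  (211 − 195.512)²/195.512 = 1.2269
  (226 − 128.636)²/128.636 = 73.6944
  (81 − 96.345)²/96.345 = 2.4440
  (40 − 122.019)²/122.019 = 55.1317
χ² = 50.3302 + 3.7895 + 30.8525 + 0.4963 + 0.1871 + 1.2269 + 73.6944 + 2.4440 + 55.1317 = 218.15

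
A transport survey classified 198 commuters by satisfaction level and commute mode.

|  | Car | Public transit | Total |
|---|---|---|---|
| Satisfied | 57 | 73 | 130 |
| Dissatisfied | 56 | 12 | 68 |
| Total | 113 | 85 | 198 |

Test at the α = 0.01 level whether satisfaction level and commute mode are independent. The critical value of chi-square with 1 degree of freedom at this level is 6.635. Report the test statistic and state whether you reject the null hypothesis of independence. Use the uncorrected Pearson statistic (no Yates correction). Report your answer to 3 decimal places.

27.021; reject H₀

Grand total N = 198.
Expected counts (row total × column total / N):
  Satisfied, Car: 130×113/198 = 74.1919
  Satisfied, Public transit: 130×85/198 = 55.8081
  Dissatisfied, Car: 68×113/198 = 38.8081
  Dissatisfied, Public transit: 68×85/198 = 29.1919
Contributions (O − E)²/E:
  (57 − 74.1919)²/74.1919 = 3.9837
  (73 − 55.8081)²/55.8081 = 5.2960
  (56 − 38.8081)²/38.8081 = 7.6160
  (12 − 29.1919)²/29.1919 = 10.1248
χ² = 3.9837 + 5.2960 + 7.6160 + 10.1248 = 27.021
df = (2−1)(2−1) = 1. Since 27.021 > 6.635, reject the null hypothesis of independence at α = 0.01.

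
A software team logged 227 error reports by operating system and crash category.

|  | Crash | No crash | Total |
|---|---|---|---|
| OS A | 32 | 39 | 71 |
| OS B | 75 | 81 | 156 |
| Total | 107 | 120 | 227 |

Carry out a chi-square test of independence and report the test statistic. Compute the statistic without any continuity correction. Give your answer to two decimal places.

0.18

Grand total N = 227.
Expected counts (row total × column total / N):
  OS A, Crash: 71×107/227 = 33.467
  OS A, No crash: 71×120/227 = 37.533
  OS B, Crash: 156×107/227 = 73.533
  OS B, No crash: 156×120/227 = 82.467
Contributions (O − E)²/E:
  (32 − 33.467)²/33.467 = 0.0643
  (39 − 37.533)²/37.533 = 0.0573
  (75 − 73.533)²/73.533 = 0.0293
  (81 − 82.467)²/82.467 = 0.0261
χ² = 0.0643 + 0.0573 + 0.0293 + 0.0261 = 0.18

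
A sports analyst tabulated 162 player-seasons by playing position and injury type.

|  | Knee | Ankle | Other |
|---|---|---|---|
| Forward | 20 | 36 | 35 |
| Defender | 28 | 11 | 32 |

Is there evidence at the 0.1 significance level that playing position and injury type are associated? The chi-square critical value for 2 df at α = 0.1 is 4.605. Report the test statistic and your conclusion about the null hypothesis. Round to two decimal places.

12.49; reject H₀

Row totals: 91, 71. Column totals: 48, 47, 67. Grand total N = 162.
Expected counts (row total × column total / N):
  Forward, Knee: 91×48/162 = 26.963
  Forward, Ankle: 91×47/162 = 26.401
  Forward, Other: 91×67/162 = 37.636
  Defender, Knee: 71×48/162 = 21.037
  Defender, Ankle: 71×47/162 = 20.599
  Defender, Other: 71×67/162 = 29.364
Contributions (O − E)²/E:
  (20 − 26.963)²/26.963 = 1.7981
  (36 − 26.401)²/26.401 = 3.4900
  (35 − 37.636)²/37.636 = 0.1846
  (28 − 21.037)²/21.037 = 2.3047
  (11 − 20.599)²/20.599 = 4.4731
  (32 − 29.364)²/29.364 = 0.2366
χ² = 1.7981 + 3.4900 + 0.1846 + 2.3047 + 4.4731 + 0.2366 = 12.49
df = (2−1)(3−1) = 2. Since 12.49 > 4.605, reject the null hypothesis of independence at α = 0.1.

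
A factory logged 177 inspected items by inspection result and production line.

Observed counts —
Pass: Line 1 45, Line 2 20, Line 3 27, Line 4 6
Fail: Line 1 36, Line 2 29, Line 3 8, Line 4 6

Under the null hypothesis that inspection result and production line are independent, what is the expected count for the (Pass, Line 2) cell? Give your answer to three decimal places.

Row total (Pass) = 98; column total (Line 2) = 49; grand total N = 177.
Expected count = (row total × column total) / N = 98 × 49 / 177 = 27.130.

27.130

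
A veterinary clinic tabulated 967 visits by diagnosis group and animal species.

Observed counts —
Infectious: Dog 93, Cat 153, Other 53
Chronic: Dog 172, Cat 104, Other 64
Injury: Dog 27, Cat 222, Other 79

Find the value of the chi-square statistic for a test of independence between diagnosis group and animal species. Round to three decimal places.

Row totals: 299, 340, 328. Column totals: 292, 479, 196. Grand total N = 967.
Expected counts (row total × column total / N):
  Infectious, Dog: 299×292/967 = 90.28749
  Infectious, Cat: 299×479/967 = 148.10858
  Infectious, Other: 299×196/967 = 60.60393
  Chronic, Dog: 340×292/967 = 102.66805
  Chronic, Cat: 340×479/967 = 168.41779
  Chronic, Other: 340×196/967 = 68.91417
  Injury, Dog: 328×292/967 = 99.04447
  Injury, Cat: 328×479/967 = 162.47363
  Injury, Other: 328×196/967 = 66.48190
Contributions (O − E)²/E:
  (93 − 90.28749)²/90.28749 = 0.0815
  (153 − 148.10858)²/148.10858 = 0.1615
  (53 − 60.60393)²/60.60393 = 0.9541
  (172 − 102.66805)²/102.66805 = 46.8200
  (104 − 168.41779)²/168.41779 = 24.6390
  (64 − 68.91417)²/68.91417 = 0.3504
  (27 − 99.04447)²/99.04447 = 52.4048
  (222 − 162.47363)²/162.47363 = 21.8090
  (79 − 66.48190)²/66.48190 = 2.3571
χ² = 0.0815 + 0.1615 + 0.9541 + 46.8200 + 24.6390 + 0.3504 + 52.4048 + 21.8090 + 2.3571 = 149.577

149.577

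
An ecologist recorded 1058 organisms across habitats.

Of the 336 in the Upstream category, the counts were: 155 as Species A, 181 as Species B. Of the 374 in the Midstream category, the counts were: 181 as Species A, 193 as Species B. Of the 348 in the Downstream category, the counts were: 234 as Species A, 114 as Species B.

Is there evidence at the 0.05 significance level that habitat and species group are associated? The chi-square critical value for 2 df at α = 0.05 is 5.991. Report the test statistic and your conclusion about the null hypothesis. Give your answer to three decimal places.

Row totals: 336, 374, 348. Column totals: 570, 488. Grand total N = 1058.
Expected counts (row total × column total / N):
  Upstream, Species A: 336×570/1058 = 181.0208
  Upstream, Species B: 336×488/1058 = 154.9792
  Midstream, Species A: 374×570/1058 = 201.4934
  Midstream, Species B: 374×488/1058 = 172.5066
  Downstream, Species A: 348×570/1058 = 187.4858
  Downstream, Species B: 348×488/1058 = 160.5142
Contributions (O − E)²/E:
  (155 − 181.0208)²/181.0208 = 3.7404
  (181 − 154.9792)²/154.9792 = 4.3689
  (181 − 201.4934)²/201.4934 = 2.0843
  (193 − 172.5066)²/172.5066 = 2.4346
  (234 − 187.4858)²/187.4858 = 11.5399
  (114 − 160.5142)²/160.5142 = 13.4790
χ² = 3.7404 + 4.3689 + 2.0843 + 2.4346 + 11.5399 + 13.4790 = 37.647
df = (3−1)(2−1) = 2. Since 37.647 > 5.991, reject the null hypothesis of independence at α = 0.05.

37.647; reject H₀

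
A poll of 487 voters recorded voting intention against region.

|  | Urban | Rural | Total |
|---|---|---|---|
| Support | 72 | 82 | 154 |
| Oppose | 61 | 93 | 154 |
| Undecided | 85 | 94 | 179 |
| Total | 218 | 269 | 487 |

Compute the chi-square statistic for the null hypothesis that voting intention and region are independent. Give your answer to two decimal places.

Grand total N = 487.
Expected counts (row total × column total / N):
  Support, Urban: 154×218/487 = 68.936
  Support, Rural: 154×269/487 = 85.064
  Oppose, Urban: 154×218/487 = 68.936
  Oppose, Rural: 154×269/487 = 85.064
  Undecided, Urban: 179×218/487 = 80.127
  Undecided, Rural: 179×269/487 = 98.873
Contributions (O − E)²/E:
  (72 − 68.936)²/68.936 = 0.1362
  (82 − 85.064)²/85.064 = 0.1104
  (61 − 68.936)²/68.936 = 0.9136
  (93 − 85.064)²/85.064 = 0.7404
  (85 − 80.127)²/80.127 = 0.2964
  (94 − 98.873)²/98.873 = 0.2402
χ² = 0.1362 + 0.1104 + 0.9136 + 0.7404 + 0.2964 + 0.2402 = 2.44

2.44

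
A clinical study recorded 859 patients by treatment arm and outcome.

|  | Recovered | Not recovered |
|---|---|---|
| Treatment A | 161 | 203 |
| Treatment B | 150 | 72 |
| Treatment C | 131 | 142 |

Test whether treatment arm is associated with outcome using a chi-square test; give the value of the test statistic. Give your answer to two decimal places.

31.99

Row totals: 364, 222, 273. Column totals: 442, 417. Grand total N = 859.
Expected counts (row total × column total / N):
  Treatment A, Recovered: 364×442/859 = 187.297
  Treatment A, Not recovered: 364×417/859 = 176.703
  Treatment B, Recovered: 222×442/859 = 114.231
  Treatment B, Not recovered: 222×417/859 = 107.769
  Treatment C, Recovered: 273×442/859 = 140.473
  Treatment C, Not recovered: 273×417/859 = 132.527
Contributions (O − E)²/E:
  (161 − 187.297)²/187.297 = 3.6922
  (203 − 176.703)²/176.703 = 3.9135
  (150 − 114.231)²/114.231 = 11.2003
  (72 − 107.769)²/107.769 = 11.8719
  (131 − 140.473)²/140.473 = 0.6388
  (142 − 132.527)²/132.527 = 0.6771
χ² = 3.6922 + 3.9135 + 11.2003 + 11.8719 + 0.6388 + 0.6771 = 31.99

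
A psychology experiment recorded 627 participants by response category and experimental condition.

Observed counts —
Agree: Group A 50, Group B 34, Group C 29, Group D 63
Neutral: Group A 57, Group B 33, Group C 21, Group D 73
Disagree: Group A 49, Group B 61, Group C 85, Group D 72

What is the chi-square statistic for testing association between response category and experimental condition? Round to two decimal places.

Row totals: 176, 184, 267. Column totals: 156, 128, 135, 208. Grand total N = 627.
Expected counts (row total × column total / N):
  Agree, Group A: 176×156/627 = 43.789
  Agree, Group B: 176×128/627 = 35.930
  Agree, Group C: 176×135/627 = 37.895
  Agree, Group D: 176×208/627 = 58.386
  Neutral, Group A: 184×156/627 = 45.780
  Neutral, Group B: 184×128/627 = 37.563
  Neutral, Group C: 184×135/627 = 39.617
  Neutral, Group D: 184×208/627 = 61.040
  Disagree, Group A: 267×156/627 = 66.431
  Disagree, Group B: 267×128/627 = 54.507
  Disagree, Group C: 267×135/627 = 57.488
  Disagree, Group D: 267×208/627 = 88.574
Contributions (O − E)²/E:
  (50 − 43.789)²/43.789 = 0.8810
  (34 − 35.930)²/35.930 = 0.1037
  (29 − 37.895)²/37.895 = 2.0879
  (63 − 58.386)²/58.386 = 0.3646
  (57 − 45.780)²/45.780 = 2.7499
  (33 − 37.563)²/37.563 = 0.5543
  (21 − 39.617)²/39.617 = 8.7486
  (73 − 61.040)²/61.040 = 2.3434
  (49 − 66.431)²/66.431 = 4.5738
  (61 − 54.507)²/54.507 = 0.7735
  (85 − 57.488)²/57.488 = 13.1664
  (72 − 88.574)²/88.574 = 3.1013
χ² = 0.8810 + 0.1037 + 2.0879 + 0.3646 + 2.7499 + 0.5543 + 8.7486 + 2.3434 + 4.5738 + 0.7735 + 13.1664 + 3.1013 = 39.45

39.45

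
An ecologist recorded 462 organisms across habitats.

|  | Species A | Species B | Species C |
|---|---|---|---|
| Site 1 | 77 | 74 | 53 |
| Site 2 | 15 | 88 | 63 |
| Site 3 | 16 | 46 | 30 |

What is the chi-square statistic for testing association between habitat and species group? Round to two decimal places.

44.54

Row totals: 204, 166, 92. Column totals: 108, 208, 146. Grand total N = 462.
Expected counts (row total × column total / N):
  Site 1, Species A: 204×108/462 = 47.688
  Site 1, Species B: 204×208/462 = 91.844
  Site 1, Species C: 204×146/462 = 64.468
  Site 2, Species A: 166×108/462 = 38.805
  Site 2, Species B: 166×208/462 = 74.736
  Site 2, Species C: 166×146/462 = 52.459
  Site 3, Species A: 92×108/462 = 21.506
  Site 3, Species B: 92×208/462 = 41.420
  Site 3, Species C: 92×146/462 = 29.074
Contributions (O − E)²/E:
  (77 − 47.688)²/47.688 = 18.0170
  (74 − 91.844)²/91.844 = 3.4668
  (53 − 64.468)²/64.468 = 2.0400
  (15 − 38.805)²/38.805 = 14.6032
  (88 − 74.736)²/74.736 = 2.3541
  (63 − 52.459)²/52.459 = 2.1181
  (16 − 21.506)²/21.506 = 1.4097
  (46 − 41.420)²/41.420 = 0.5064
  (30 − 29.074)²/29.074 = 0.0295
χ² = 18.0170 + 3.4668 + 2.0400 + 14.6032 + 2.3541 + 2.1181 + 1.4097 + 0.5064 + 0.0295 = 44.54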